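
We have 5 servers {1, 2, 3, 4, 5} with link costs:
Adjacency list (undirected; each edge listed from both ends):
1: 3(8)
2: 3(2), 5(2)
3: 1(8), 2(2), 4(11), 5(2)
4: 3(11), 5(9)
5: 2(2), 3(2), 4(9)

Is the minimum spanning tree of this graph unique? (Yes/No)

Kruskal: consider edges lightest-first.
2–3 (2): add. Components now {1} {2,3} {4} {5}
2–5 (2): add. Components now {1} {2,3,5} {4}
3–5 (2): skip — 3 and 5 already connected.
1–3 (8): add. Components now {1,2,3,5} {4}
4–5 (9): add. Components now {1,2,3,4,5}
Non-tree edge 3–5 has weight 2, equal to the heaviest edge on its tree cycle — swapping gives another MST of the same weight. Not unique.

No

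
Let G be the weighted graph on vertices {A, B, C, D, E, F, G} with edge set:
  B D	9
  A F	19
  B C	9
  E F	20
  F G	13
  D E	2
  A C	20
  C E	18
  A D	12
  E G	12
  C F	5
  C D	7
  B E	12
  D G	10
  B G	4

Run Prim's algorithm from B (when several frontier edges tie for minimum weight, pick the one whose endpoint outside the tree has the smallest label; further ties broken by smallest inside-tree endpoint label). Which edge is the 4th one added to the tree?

C-D

Grow the tree from B using Prim:
Step 1: cheapest edge leaving the tree is B G (4); add G.
Step 2: cheapest edge leaving the tree is B C (9); add C.
Step 3: cheapest edge leaving the tree is C F (5); add F.
Step 4: cheapest edge leaving the tree is C D (7); add D.
Step 5: cheapest edge leaving the tree is D E (2); add E.
Step 6: cheapest edge leaving the tree is A D (12); add A.
The 4th edge added is C D.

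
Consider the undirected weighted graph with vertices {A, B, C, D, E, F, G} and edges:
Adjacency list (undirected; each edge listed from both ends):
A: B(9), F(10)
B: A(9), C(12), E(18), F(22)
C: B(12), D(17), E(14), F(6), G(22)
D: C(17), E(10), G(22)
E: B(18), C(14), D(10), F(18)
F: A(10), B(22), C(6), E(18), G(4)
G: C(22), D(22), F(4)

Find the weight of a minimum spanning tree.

Kruskal: consider edges lightest-first.
F G (4): add. Components now {A} {B} {C} {D} {E} {F,G}
C F (6): add. Components now {A} {B} {C,F,G} {D} {E}
A B (9): add. Components now {A,B} {C,F,G} {D} {E}
A F (10): add. Components now {A,B,C,F,G} {D} {E}
D E (10): add. Components now {A,B,C,F,G} {D,E}
B C (12): skip — B and C already connected.
C E (14): add. Components now {A,B,C,D,E,F,G}
MST edges: F G, C F, A B, A F, D E, C E; total weight 4+6+9+10+10+14 = 53.

53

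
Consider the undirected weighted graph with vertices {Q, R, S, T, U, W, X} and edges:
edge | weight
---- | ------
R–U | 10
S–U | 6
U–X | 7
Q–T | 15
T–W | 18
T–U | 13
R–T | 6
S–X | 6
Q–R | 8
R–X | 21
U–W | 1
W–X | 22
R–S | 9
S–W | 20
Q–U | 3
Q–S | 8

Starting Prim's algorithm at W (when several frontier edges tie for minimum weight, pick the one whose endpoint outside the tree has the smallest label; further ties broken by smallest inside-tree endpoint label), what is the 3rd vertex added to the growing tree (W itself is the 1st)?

Prim, starting at W.
Step 1: cheapest edge leaving the tree is U–W (1); add U.
Step 2: cheapest edge leaving the tree is Q–U (3); add Q.
Step 3: cheapest edge leaving the tree is S–U (6); add S.
Step 4: cheapest edge leaving the tree is S–X (6); add X.
Step 5: cheapest edge leaving the tree is Q–R (8); add R.
Step 6: cheapest edge leaving the tree is R–T (6); add T.
Vertex order: W, U, Q, S, X, R, T. The 3rd vertex is Q.

Q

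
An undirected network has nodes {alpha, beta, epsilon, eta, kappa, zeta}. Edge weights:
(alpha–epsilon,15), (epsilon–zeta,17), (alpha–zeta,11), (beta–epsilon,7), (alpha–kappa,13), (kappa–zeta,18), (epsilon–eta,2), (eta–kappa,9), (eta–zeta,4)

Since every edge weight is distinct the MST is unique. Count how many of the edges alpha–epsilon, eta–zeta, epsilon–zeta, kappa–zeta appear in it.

Kruskal: consider edges lightest-first.
epsilon–eta (2): add. Components now {alpha} {kappa} {epsilon,eta} {beta} {zeta}
eta–zeta (4): add. Components now {alpha} {kappa} {epsilon,eta,zeta} {beta}
beta–epsilon (7): add. Components now {alpha} {kappa} {beta,epsilon,eta,zeta}
eta–kappa (9): add. Components now {alpha} {beta,epsilon,eta,kappa,zeta}
alpha–zeta (11): add. Components now {alpha,beta,epsilon,eta,kappa,zeta}
MST edge set: {epsilon–eta, eta–zeta, beta–epsilon, eta–kappa, alpha–zeta}.
Of the listed edges, {eta–zeta} are in the MST → 1.

1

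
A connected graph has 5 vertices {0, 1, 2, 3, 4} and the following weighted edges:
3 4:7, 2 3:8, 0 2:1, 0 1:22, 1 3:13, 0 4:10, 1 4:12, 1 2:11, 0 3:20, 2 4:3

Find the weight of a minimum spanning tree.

22

Prim, starting at 4.
Step 1: frontier [2 4 3, 3 4 7, 0 4 10, 1 4 12] → take 2 4 (3); add 2.
Step 2: frontier [0 2 1, 2 3 8, 1 2 11, 3 4 7, 0 4 10, 1 4 12] → take 0 2 (1); add 0.
Step 3: frontier [0 3 20, 0 1 22, 2 3 8, 1 2 11, 3 4 7, 1 4 12] → take 3 4 (7); add 3.
Step 4: frontier [0 1 22, 1 2 11, 1 3 13, 1 4 12] → take 1 2 (11); add 1.
MST edges: 2 4, 0 2, 3 4, 1 2; total weight 3+1+7+11 = 22.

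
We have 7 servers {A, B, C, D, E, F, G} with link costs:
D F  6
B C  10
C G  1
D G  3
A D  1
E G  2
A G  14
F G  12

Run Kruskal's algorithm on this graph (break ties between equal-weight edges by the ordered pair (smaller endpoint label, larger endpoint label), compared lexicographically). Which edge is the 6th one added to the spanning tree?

B-C

Kruskal's algorithm — process edges by increasing weight (ties by edge label):
A D (1): add — endpoints in different components.
C G (1): add — endpoints in different components.
E G (2): add — endpoints in different components.
D G (3): add — endpoints in different components.
D F (6): add — endpoints in different components.
B C (10): add — endpoints in different components.
The 6th edge added is B C.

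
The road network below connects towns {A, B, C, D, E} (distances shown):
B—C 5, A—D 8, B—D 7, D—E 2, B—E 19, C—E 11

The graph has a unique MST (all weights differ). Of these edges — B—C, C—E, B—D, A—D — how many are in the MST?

3

Kruskal's algorithm — process edges by increasing weight (ties by edge label):
D—E (2): add. Components now {A} {B} {C} {D,E}
B—C (5): add. Components now {A} {B,C} {D,E}
B—D (7): add. Components now {A} {B,C,D,E}
A—D (8): add. Components now {A,B,C,D,E}
MST edge set: {D—E, B—C, B—D, A—D}.
Of the listed edges, {B—C, B—D, A—D} are in the MST → 3.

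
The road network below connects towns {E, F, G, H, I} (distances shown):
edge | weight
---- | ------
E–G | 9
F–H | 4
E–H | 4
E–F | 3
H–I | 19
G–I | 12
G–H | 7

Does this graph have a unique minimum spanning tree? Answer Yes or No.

No

Sort edges by weight, then run Kruskal:
E–F (3): add. Components now {E,F} {G} {H} {I}
E–H (4): add. Components now {E,F,H} {G} {I}
F–H (4): skip — F and H already connected.
G–H (7): add. Components now {E,F,G,H} {I}
E–G (9): skip — E and G already connected.
G–I (12): add. Components now {E,F,G,H,I}
Non-tree edge F–H has weight 4, equal to the heaviest edge on its tree cycle — swapping gives another MST of the same weight. Not unique.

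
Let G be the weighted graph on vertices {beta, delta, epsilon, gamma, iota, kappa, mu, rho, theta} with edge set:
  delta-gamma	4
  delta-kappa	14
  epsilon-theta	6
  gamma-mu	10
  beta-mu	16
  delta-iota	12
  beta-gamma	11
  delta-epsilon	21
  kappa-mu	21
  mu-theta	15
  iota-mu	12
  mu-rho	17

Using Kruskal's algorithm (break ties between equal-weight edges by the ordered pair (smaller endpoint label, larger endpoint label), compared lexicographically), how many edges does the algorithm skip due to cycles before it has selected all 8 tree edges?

Kruskal's algorithm — process edges by increasing weight (ties by edge label):
delta-gamma (4): add — endpoints in different components.
epsilon-theta (6): add — endpoints in different components.
gamma-mu (10): add — endpoints in different components.
beta-gamma (11): add — endpoints in different components.
delta-iota (12): add — endpoints in different components.
iota-mu (12): skip — iota and mu already connected.
delta-kappa (14): add — endpoints in different components.
mu-theta (15): add — endpoints in different components.
beta-mu (16): skip — beta and mu already connected.
mu-rho (17): add — endpoints in different components.
Edges rejected before the tree was complete: 2.

2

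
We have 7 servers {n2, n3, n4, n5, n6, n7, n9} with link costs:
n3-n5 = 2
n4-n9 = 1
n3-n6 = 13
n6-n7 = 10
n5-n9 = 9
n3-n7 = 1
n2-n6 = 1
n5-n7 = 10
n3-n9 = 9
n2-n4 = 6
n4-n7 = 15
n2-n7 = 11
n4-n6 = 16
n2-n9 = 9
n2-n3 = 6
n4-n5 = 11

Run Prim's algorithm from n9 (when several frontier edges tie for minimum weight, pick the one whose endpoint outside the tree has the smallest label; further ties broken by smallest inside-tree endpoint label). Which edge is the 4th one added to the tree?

n2-n3

Prim, starting at n9.
Step 1: cheapest edge leaving the tree is n4-n9 (1); add n4.
Step 2: cheapest edge leaving the tree is n2-n4 (6); add n2.
Step 3: cheapest edge leaving the tree is n2-n6 (1); add n6.
Step 4: cheapest edge leaving the tree is n2-n3 (6); add n3.
Step 5: cheapest edge leaving the tree is n3-n7 (1); add n7.
Step 6: cheapest edge leaving the tree is n3-n5 (2); add n5.
The 4th edge added is n2-n3.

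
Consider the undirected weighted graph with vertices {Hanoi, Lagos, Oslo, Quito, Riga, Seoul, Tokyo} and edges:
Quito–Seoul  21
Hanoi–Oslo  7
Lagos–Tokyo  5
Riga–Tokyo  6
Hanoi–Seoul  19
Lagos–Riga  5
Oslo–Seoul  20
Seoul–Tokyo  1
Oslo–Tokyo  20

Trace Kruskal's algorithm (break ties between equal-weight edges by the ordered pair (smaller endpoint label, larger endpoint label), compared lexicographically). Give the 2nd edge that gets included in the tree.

Lagos-Riga

Kruskal: consider edges lightest-first.
Seoul–Tokyo (1): add — endpoints in different components.
Lagos–Riga (5): add — endpoints in different components.
Lagos–Tokyo (5): add — endpoints in different components.
Riga–Tokyo (6): skip — Tokyo and Riga already connected.
Hanoi–Oslo (7): add — endpoints in different components.
Hanoi–Seoul (19): add — endpoints in different components.
Oslo–Seoul (20): skip — Seoul and Oslo already connected.
Oslo–Tokyo (20): skip — Tokyo and Oslo already connected.
Quito–Seoul (21): add — endpoints in different components.
The 2nd edge added is Lagos–Riga.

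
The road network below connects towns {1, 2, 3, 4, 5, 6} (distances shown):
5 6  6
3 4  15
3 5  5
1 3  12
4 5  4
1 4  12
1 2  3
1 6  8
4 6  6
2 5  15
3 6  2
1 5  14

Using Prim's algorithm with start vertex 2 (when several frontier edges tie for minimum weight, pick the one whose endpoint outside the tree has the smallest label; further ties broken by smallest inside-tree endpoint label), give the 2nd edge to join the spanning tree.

1-6

Prim, starting at 2.
Step 1: frontier [1 2 3, 2 5 15] → take 1 2 (3); add 1.
Step 2: frontier [1 6 8, 1 3 12, 1 4 12, 1 5 14, 2 5 15] → take 1 6 (8); add 6.
Step 3: frontier [1 3 12, 1 4 12, 1 5 14, 2 5 15, 3 6 2, 4 6 6, 5 6 6] → take 3 6 (2); add 3.
Step 4: frontier [1 4 12, 1 5 14, 2 5 15, 3 5 5, 3 4 15, 4 6 6, 5 6 6] → take 3 5 (5); add 5.
Step 5: frontier [1 4 12, 3 4 15, 4 5 4, 4 6 6] → take 4 5 (4); add 4.
The 2nd edge added is 1 6.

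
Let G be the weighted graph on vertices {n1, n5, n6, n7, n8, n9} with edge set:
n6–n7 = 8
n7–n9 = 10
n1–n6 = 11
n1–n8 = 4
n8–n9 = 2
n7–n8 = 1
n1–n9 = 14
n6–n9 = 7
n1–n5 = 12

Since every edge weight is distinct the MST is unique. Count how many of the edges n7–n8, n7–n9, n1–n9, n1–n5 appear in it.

2

Sort edges by weight, then run Kruskal:
n7–n8 (1): add. Components now {n9} {n1} {n7,n8} {n5} {n6}
n8–n9 (2): add. Components now {n7,n8,n9} {n1} {n5} {n6}
n1–n8 (4): add. Components now {n1,n7,n8,n9} {n5} {n6}
n6–n9 (7): add. Components now {n1,n6,n7,n8,n9} {n5}
n6–n7 (8): skip — n6 and n7 already connected.
n7–n9 (10): skip — n9 and n7 already connected.
n1–n6 (11): skip — n1 and n6 already connected.
n1–n5 (12): add. Components now {n1,n5,n6,n7,n8,n9}
MST edge set: {n7–n8, n8–n9, n1–n8, n6–n9, n1–n5}.
Of the listed edges, {n7–n8, n1–n5} are in the MST → 2.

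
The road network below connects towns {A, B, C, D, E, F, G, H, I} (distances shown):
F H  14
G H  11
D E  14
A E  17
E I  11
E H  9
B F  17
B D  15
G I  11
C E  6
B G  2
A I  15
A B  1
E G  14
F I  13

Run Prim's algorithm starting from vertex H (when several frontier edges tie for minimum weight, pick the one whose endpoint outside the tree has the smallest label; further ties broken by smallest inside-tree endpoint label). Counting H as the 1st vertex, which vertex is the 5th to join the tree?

B

Prim's algorithm from H:
Step 1: cheapest edge leaving the tree is E H (9); add E.
Step 2: cheapest edge leaving the tree is C E (6); add C.
Step 3: cheapest edge leaving the tree is G H (11); add G.
Step 4: cheapest edge leaving the tree is B G (2); add B.
Step 5: cheapest edge leaving the tree is A B (1); add A.
Step 6: cheapest edge leaving the tree is E I (11); add I.
Step 7: cheapest edge leaving the tree is F I (13); add F.
Step 8: cheapest edge leaving the tree is D E (14); add D.
Vertex order: H, E, C, G, B, A, I, F, D. The 5th vertex is B.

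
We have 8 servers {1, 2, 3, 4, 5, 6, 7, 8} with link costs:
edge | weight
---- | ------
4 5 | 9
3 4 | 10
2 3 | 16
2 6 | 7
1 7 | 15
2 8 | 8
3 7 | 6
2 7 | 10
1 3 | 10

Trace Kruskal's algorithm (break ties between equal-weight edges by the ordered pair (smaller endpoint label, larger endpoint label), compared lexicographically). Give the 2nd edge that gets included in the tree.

2-6

Kruskal: consider edges lightest-first.
3 7 (6): add — endpoints in different components.
2 6 (7): add — endpoints in different components.
2 8 (8): add — endpoints in different components.
4 5 (9): add — endpoints in different components.
1 3 (10): add — endpoints in different components.
2 7 (10): add — endpoints in different components.
3 4 (10): add — endpoints in different components.
The 2nd edge added is 2 6.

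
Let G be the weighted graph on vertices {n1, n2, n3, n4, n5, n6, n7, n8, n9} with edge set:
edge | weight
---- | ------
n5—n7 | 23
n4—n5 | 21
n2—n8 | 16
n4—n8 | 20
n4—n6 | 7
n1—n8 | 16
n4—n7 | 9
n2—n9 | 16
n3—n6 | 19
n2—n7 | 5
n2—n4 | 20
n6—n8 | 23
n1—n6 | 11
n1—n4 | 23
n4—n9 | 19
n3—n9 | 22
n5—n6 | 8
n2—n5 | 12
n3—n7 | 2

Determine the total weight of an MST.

Kruskal's algorithm — process edges by increasing weight (ties by edge label):
n3—n7 (2): add — endpoints in different components.
n2—n7 (5): add — endpoints in different components.
n4—n6 (7): add — endpoints in different components.
n5—n6 (8): add — endpoints in different components.
n4—n7 (9): add — endpoints in different components.
n1—n6 (11): add — endpoints in different components.
n2—n5 (12): skip — n5 and n2 already connected.
n1—n8 (16): add — endpoints in different components.
n2—n8 (16): skip — n8 and n2 already connected.
n2—n9 (16): add — endpoints in different components.
MST edges: n3—n7, n2—n7, n4—n6, n5—n6, n4—n7, n1—n6, n1—n8, n2—n9; total weight 2+5+7+8+9+11+16+16 = 74.

74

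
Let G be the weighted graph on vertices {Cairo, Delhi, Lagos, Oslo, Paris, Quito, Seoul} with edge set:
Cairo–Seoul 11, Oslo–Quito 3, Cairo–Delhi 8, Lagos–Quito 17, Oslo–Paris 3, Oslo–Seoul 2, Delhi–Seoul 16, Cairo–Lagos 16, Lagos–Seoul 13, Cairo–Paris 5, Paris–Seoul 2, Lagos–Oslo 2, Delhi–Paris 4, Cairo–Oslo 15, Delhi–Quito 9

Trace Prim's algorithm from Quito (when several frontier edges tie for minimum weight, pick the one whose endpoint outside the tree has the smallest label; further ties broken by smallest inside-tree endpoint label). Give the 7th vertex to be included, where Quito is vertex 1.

Cairo

Prim, starting at Quito.
Step 1: cheapest edge leaving the tree is Oslo–Quito (3); add Oslo.
Step 2: cheapest edge leaving the tree is Lagos–Oslo (2); add Lagos.
Step 3: cheapest edge leaving the tree is Oslo–Seoul (2); add Seoul.
Step 4: cheapest edge leaving the tree is Paris–Seoul (2); add Paris.
Step 5: cheapest edge leaving the tree is Delhi–Paris (4); add Delhi.
Step 6: cheapest edge leaving the tree is Cairo–Paris (5); add Cairo.
Vertex order: Quito, Oslo, Lagos, Seoul, Paris, Delhi, Cairo. The 7th vertex is Cairo.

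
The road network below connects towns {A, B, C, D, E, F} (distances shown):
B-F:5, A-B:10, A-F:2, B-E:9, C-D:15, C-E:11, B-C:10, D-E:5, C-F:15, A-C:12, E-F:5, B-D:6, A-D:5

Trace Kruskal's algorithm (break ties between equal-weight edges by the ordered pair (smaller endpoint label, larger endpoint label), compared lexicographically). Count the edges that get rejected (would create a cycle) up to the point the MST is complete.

Kruskal's algorithm — process edges by increasing weight (ties by edge label):
A-F (2): add. Components now {A,F} {B} {C} {D} {E}
A-D (5): add. Components now {A,D,F} {B} {C} {E}
B-F (5): add. Components now {A,B,D,F} {C} {E}
D-E (5): add. Components now {A,B,D,E,F} {C}
E-F (5): skip — E and F already connected.
B-D (6): skip — B and D already connected.
B-E (9): skip — B and E already connected.
A-B (10): skip — A and B already connected.
B-C (10): add. Components now {A,B,C,D,E,F}
Edges rejected before the tree was complete: 4.

4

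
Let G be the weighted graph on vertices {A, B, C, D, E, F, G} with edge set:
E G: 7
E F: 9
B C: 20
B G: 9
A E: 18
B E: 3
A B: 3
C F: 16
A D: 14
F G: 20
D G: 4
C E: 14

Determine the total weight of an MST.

40

Kruskal: consider edges lightest-first.
A B (3): add. Components now {A,B} {C} {D} {E} {F} {G}
B E (3): add. Components now {A,B,E} {C} {D} {F} {G}
D G (4): add. Components now {A,B,E} {C} {D,G} {F}
E G (7): add. Components now {A,B,D,E,G} {C} {F}
B G (9): skip — B and G already connected.
E F (9): add. Components now {A,B,D,E,F,G} {C}
A D (14): skip — A and D already connected.
C E (14): add. Components now {A,B,C,D,E,F,G}
MST edges: A B, B E, D G, E G, E F, C E; total weight 3+3+4+7+9+14 = 40.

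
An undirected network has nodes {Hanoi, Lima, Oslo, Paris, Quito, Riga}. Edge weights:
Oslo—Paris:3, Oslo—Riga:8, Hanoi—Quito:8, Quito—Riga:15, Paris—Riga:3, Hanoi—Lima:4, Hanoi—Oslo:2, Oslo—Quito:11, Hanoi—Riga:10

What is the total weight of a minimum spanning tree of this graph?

20

Kruskal: consider edges lightest-first.
Hanoi—Oslo (2): add — endpoints in different components.
Oslo—Paris (3): add — endpoints in different components.
Paris—Riga (3): add — endpoints in different components.
Hanoi—Lima (4): add — endpoints in different components.
Hanoi—Quito (8): add — endpoints in different components.
MST edges: Hanoi—Oslo, Oslo—Paris, Paris—Riga, Hanoi—Lima, Hanoi—Quito; total weight 2+3+3+4+8 = 20.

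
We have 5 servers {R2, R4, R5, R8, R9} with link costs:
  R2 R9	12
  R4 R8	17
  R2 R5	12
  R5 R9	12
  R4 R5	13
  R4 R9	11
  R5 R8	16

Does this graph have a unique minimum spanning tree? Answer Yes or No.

Sort edges by weight, then run Kruskal:
R4 R9 (11): add — endpoints in different components.
R2 R5 (12): add — endpoints in different components.
R2 R9 (12): add — endpoints in different components.
R5 R9 (12): skip — R5 and R9 already connected.
R4 R5 (13): skip — R4 and R5 already connected.
R5 R8 (16): add — endpoints in different components.
Non-tree edge R5 R9 has weight 12, equal to the heaviest edge on its tree cycle — swapping gives another MST of the same weight. Not unique.

No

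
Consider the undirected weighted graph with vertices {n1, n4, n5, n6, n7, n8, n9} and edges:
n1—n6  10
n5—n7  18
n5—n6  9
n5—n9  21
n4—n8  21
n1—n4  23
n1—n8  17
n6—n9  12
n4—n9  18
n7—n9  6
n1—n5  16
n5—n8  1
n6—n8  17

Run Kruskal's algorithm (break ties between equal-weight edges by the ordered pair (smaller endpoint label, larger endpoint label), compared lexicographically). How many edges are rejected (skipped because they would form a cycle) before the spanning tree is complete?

3

Kruskal: consider edges lightest-first.
n5—n8 (1): add. Components now {n4} {n5,n8} {n7} {n1} {n9} {n6}
n7—n9 (6): add. Components now {n4} {n5,n8} {n7,n9} {n1} {n6}
n5—n6 (9): add. Components now {n4} {n5,n6,n8} {n7,n9} {n1}
n1—n6 (10): add. Components now {n4} {n1,n5,n6,n8} {n7,n9}
n6—n9 (12): add. Components now {n4} {n1,n5,n6,n7,n8,n9}
n1—n5 (16): skip — n5 and n1 already connected.
n1—n8 (17): skip — n8 and n1 already connected.
n6—n8 (17): skip — n8 and n6 already connected.
n4—n9 (18): add. Components now {n1,n4,n5,n6,n7,n8,n9}
Edges rejected before the tree was complete: 3.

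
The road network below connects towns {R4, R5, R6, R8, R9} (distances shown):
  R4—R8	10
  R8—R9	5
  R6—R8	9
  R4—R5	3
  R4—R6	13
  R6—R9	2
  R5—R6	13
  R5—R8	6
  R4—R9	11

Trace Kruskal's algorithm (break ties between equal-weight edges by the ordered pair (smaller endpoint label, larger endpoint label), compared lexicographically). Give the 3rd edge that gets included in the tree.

Kruskal: consider edges lightest-first.
R6—R9 (2): add. Components now {R6,R9} {R8} {R4} {R5}
R4—R5 (3): add. Components now {R6,R9} {R8} {R4,R5}
R8—R9 (5): add. Components now {R6,R8,R9} {R4,R5}
R5—R8 (6): add. Components now {R4,R5,R6,R8,R9}
The 3rd edge added is R8—R9.

R8-R9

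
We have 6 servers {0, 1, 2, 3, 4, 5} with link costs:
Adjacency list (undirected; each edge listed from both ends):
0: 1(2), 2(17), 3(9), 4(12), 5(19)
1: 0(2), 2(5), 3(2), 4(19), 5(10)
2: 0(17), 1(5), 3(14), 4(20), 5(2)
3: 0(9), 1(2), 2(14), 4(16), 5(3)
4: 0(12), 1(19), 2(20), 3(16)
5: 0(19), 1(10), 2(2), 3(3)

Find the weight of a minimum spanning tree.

21

Kruskal: consider edges lightest-first.
0—1 (2): add. Components now {0,1} {2} {3} {4} {5}
1—3 (2): add. Components now {0,1,3} {2} {4} {5}
2—5 (2): add. Components now {0,1,3} {2,5} {4}
3—5 (3): add. Components now {0,1,2,3,5} {4}
1—2 (5): skip — 1 and 2 already connected.
0—3 (9): skip — 0 and 3 already connected.
1—5 (10): skip — 1 and 5 already connected.
0—4 (12): add. Components now {0,1,2,3,4,5}
MST edges: 0—1, 1—3, 2—5, 3—5, 0—4; total weight 2+2+2+3+12 = 21.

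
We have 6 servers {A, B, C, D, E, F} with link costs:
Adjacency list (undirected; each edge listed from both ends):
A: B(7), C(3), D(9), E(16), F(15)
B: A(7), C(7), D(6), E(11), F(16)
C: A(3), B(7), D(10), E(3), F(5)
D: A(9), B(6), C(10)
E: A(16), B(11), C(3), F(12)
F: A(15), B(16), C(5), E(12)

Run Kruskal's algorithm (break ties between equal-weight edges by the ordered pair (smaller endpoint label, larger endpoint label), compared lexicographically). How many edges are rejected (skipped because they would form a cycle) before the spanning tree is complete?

0

Sort edges by weight, then run Kruskal:
A-C (3): add. Components now {A,C} {B} {D} {E} {F}
C-E (3): add. Components now {A,C,E} {B} {D} {F}
C-F (5): add. Components now {A,C,E,F} {B} {D}
B-D (6): add. Components now {A,C,E,F} {B,D}
A-B (7): add. Components now {A,B,C,D,E,F}
Edges rejected before the tree was complete: 0.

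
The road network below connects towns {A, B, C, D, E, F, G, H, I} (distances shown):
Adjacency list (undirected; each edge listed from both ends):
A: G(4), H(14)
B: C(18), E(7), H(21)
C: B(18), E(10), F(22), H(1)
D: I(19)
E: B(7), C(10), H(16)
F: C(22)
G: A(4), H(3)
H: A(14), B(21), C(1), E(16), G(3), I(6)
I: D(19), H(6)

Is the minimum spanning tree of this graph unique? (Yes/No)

Kruskal's algorithm — process edges by increasing weight (ties by edge label):
C—H (1): add — endpoints in different components.
G—H (3): add — endpoints in different components.
A—G (4): add — endpoints in different components.
H—I (6): add — endpoints in different components.
B—E (7): add — endpoints in different components.
C—E (10): add — endpoints in different components.
A—H (14): skip — A and H already connected.
E—H (16): skip — E and H already connected.
B—C (18): skip — B and C already connected.
D—I (19): add — endpoints in different components.
B—H (21): skip — B and H already connected.
C—F (22): add — endpoints in different components.
Every non-tree edge has weight strictly greater than the heaviest edge on the tree path between its endpoints, so the MST is unique.

Yes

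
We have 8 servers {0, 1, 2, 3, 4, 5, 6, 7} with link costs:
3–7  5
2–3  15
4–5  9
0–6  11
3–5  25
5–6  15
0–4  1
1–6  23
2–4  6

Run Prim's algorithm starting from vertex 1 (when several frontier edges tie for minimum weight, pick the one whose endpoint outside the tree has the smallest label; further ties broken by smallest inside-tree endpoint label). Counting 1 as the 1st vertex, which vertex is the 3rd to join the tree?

0

Prim, starting at 1.
Step 1: frontier [1–6 23] → take 1–6 (23); add 6.
Step 2: frontier [0–6 11, 5–6 15] → take 0–6 (11); add 0.
Step 3: frontier [0–4 1, 5–6 15] → take 0–4 (1); add 4.
Step 4: frontier [2–4 6, 4–5 9, 5–6 15] → take 2–4 (6); add 2.
Step 5: frontier [2–3 15, 4–5 9, 5–6 15] → take 4–5 (9); add 5.
Step 6: frontier [2–3 15, 3–5 25] → take 2–3 (15); add 3.
Step 7: frontier [3–7 5] → take 3–7 (5); add 7.
Vertex order: 1, 6, 0, 4, 2, 5, 3, 7. The 3rd vertex is 0.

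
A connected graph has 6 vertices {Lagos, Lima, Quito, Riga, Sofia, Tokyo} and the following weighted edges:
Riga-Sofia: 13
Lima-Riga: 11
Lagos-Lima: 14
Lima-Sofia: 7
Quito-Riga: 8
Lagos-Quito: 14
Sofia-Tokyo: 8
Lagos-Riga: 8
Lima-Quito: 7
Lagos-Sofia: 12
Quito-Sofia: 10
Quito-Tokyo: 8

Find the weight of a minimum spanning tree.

38

Prim's algorithm from Lima:
Step 1: cheapest edge leaving the tree is Lima-Quito (7); add Quito.
Step 2: cheapest edge leaving the tree is Lima-Sofia (7); add Sofia.
Step 3: cheapest edge leaving the tree is Quito-Riga (8); add Riga.
Step 4: cheapest edge leaving the tree is Lagos-Riga (8); add Lagos.
Step 5: cheapest edge leaving the tree is Quito-Tokyo (8); add Tokyo.
MST edges: Lima-Quito, Lima-Sofia, Quito-Riga, Lagos-Riga, Quito-Tokyo; total weight 7+7+8+8+8 = 38.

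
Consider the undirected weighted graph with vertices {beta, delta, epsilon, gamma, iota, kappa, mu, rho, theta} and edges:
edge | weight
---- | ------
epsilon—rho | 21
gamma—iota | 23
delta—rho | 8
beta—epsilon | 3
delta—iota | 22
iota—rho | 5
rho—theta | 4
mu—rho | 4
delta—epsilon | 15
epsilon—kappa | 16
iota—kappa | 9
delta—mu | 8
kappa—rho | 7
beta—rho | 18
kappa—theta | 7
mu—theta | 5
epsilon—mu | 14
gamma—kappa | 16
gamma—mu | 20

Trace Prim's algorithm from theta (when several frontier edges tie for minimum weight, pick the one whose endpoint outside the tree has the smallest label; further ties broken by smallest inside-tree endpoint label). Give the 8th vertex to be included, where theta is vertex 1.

beta

Prim's algorithm from theta:
Step 1: cheapest edge leaving the tree is rho—theta (4); add rho.
Step 2: cheapest edge leaving the tree is mu—rho (4); add mu.
Step 3: cheapest edge leaving the tree is iota—rho (5); add iota.
Step 4: cheapest edge leaving the tree is kappa—rho (7); add kappa.
Step 5: cheapest edge leaving the tree is delta—mu (8); add delta.
Step 6: cheapest edge leaving the tree is epsilon—mu (14); add epsilon.
Step 7: cheapest edge leaving the tree is beta—epsilon (3); add beta.
Step 8: cheapest edge leaving the tree is gamma—kappa (16); add gamma.
Vertex order: theta, rho, mu, iota, kappa, delta, epsilon, beta, gamma. The 8th vertex is beta.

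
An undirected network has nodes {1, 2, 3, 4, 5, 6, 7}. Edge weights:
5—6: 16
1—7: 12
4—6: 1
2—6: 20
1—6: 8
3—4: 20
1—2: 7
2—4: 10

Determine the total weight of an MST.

Prim's algorithm from 6:
Step 1: cheapest edge leaving the tree is 4—6 (1); add 4.
Step 2: cheapest edge leaving the tree is 1—6 (8); add 1.
Step 3: cheapest edge leaving the tree is 1—2 (7); add 2.
Step 4: cheapest edge leaving the tree is 1—7 (12); add 7.
Step 5: cheapest edge leaving the tree is 5—6 (16); add 5.
Step 6: cheapest edge leaving the tree is 3—4 (20); add 3.
MST edges: 4—6, 1—6, 1—2, 1—7, 5—6, 3—4; total weight 1+8+7+12+16+20 = 64.

64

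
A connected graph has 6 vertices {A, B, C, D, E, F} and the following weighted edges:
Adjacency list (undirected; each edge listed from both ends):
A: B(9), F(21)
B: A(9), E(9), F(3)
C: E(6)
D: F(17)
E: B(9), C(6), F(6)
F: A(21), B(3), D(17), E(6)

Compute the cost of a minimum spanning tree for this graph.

41

Kruskal: consider edges lightest-first.
B—F (3): add. Components now {A} {B,F} {C} {D} {E}
C—E (6): add. Components now {A} {B,F} {C,E} {D}
E—F (6): add. Components now {A} {B,C,E,F} {D}
A—B (9): add. Components now {A,B,C,E,F} {D}
B—E (9): skip — B and E already connected.
D—F (17): add. Components now {A,B,C,D,E,F}
MST edges: B—F, C—E, E—F, A—B, D—F; total weight 3+6+6+9+17 = 41.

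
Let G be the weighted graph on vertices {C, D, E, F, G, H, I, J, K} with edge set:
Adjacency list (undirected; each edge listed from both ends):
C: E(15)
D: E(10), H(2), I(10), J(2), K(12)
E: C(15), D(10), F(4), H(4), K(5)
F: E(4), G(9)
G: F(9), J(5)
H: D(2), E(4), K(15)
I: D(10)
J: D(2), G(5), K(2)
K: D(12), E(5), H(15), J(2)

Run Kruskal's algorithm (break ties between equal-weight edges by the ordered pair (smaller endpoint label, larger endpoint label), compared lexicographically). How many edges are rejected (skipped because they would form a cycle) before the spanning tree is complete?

Sort edges by weight, then run Kruskal:
D—H (2): add — endpoints in different components.
D—J (2): add — endpoints in different components.
J—K (2): add — endpoints in different components.
E—F (4): add — endpoints in different components.
E—H (4): add — endpoints in different components.
E—K (5): skip — E and K already connected.
G—J (5): add — endpoints in different components.
F—G (9): skip — F and G already connected.
D—E (10): skip — D and E already connected.
D—I (10): add — endpoints in different components.
D—K (12): skip — D and K already connected.
C—E (15): add — endpoints in different components.
Edges rejected before the tree was complete: 4.

4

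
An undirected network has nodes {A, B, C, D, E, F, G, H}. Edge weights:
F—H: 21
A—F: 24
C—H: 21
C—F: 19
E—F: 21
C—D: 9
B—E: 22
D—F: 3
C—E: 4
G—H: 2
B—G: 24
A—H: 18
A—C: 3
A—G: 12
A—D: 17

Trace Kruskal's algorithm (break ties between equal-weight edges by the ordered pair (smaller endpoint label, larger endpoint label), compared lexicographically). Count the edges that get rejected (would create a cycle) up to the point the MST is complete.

Kruskal's algorithm — process edges by increasing weight (ties by edge label):
G—H (2): add — endpoints in different components.
A—C (3): add — endpoints in different components.
D—F (3): add — endpoints in different components.
C—E (4): add — endpoints in different components.
C—D (9): add — endpoints in different components.
A—G (12): add — endpoints in different components.
A—D (17): skip — A and D already connected.
A—H (18): skip — A and H already connected.
C—F (19): skip — C and F already connected.
C—H (21): skip — C and H already connected.
E—F (21): skip — E and F already connected.
F—H (21): skip — F and H already connected.
B—E (22): add — endpoints in different components.
Edges rejected before the tree was complete: 6.

6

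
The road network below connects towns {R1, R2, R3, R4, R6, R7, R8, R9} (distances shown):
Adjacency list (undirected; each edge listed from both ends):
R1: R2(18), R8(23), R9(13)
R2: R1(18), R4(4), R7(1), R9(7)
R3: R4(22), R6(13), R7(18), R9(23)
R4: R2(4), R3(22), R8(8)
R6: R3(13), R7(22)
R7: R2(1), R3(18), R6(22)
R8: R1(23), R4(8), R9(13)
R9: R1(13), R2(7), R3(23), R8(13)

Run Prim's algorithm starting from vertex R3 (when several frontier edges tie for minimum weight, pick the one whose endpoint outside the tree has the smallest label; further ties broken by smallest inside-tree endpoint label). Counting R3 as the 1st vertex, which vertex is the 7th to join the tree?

Prim's algorithm from R3:
Step 1: cheapest edge leaving the tree is R3—R6 (13); add R6.
Step 2: cheapest edge leaving the tree is R3—R7 (18); add R7.
Step 3: cheapest edge leaving the tree is R2—R7 (1); add R2.
Step 4: cheapest edge leaving the tree is R2—R4 (4); add R4.
Step 5: cheapest edge leaving the tree is R2—R9 (7); add R9.
Step 6: cheapest edge leaving the tree is R4—R8 (8); add R8.
Step 7: cheapest edge leaving the tree is R1—R9 (13); add R1.
Vertex order: R3, R6, R7, R2, R4, R9, R8, R1. The 7th vertex is R8.

R8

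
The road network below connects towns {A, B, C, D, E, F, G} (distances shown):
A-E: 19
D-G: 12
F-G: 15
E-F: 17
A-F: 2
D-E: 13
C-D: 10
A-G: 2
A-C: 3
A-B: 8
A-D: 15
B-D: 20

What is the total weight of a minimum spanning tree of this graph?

38

Prim, starting at B.
Step 1: frontier [A-B 8, B-D 20] → take A-B (8); add A.
Step 2: frontier [A-F 2, A-G 2, A-C 3, A-D 15, A-E 19, B-D 20] → take A-F (2); add F.
Step 3: frontier [A-G 2, A-C 3, A-D 15, A-E 19, B-D 20, F-G 15, E-F 17] → take A-G (2); add G.
Step 4: frontier [A-C 3, A-D 15, A-E 19, B-D 20, E-F 17, D-G 12] → take A-C (3); add C.
Step 5: frontier [A-D 15, A-E 19, B-D 20, C-D 10, E-F 17, D-G 12] → take C-D (10); add D.
Step 6: frontier [A-E 19, D-E 13, E-F 17] → take D-E (13); add E.
MST edges: A-B, A-F, A-G, A-C, C-D, D-E; total weight 8+2+2+3+10+13 = 38.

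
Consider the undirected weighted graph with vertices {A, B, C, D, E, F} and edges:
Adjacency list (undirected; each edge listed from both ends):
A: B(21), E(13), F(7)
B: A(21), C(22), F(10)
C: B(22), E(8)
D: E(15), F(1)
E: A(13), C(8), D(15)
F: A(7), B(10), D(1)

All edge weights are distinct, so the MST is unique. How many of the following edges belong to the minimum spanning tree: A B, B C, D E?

0

Kruskal: consider edges lightest-first.
D F (1): add — endpoints in different components.
A F (7): add — endpoints in different components.
C E (8): add — endpoints in different components.
B F (10): add — endpoints in different components.
A E (13): add — endpoints in different components.
MST edge set: {D F, A F, C E, B F, A E}.
Of the listed edges, {} are in the MST → 0.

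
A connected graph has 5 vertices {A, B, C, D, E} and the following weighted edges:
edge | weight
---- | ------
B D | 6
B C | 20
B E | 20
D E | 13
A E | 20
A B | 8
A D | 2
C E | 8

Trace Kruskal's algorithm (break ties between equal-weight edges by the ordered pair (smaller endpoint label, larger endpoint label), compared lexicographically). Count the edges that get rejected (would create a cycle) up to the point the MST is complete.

1

Kruskal: consider edges lightest-first.
A D (2): add. Components now {A,D} {B} {C} {E}
B D (6): add. Components now {A,B,D} {C} {E}
A B (8): skip — A and B already connected.
C E (8): add. Components now {A,B,D} {C,E}
D E (13): add. Components now {A,B,C,D,E}
Edges rejected before the tree was complete: 1.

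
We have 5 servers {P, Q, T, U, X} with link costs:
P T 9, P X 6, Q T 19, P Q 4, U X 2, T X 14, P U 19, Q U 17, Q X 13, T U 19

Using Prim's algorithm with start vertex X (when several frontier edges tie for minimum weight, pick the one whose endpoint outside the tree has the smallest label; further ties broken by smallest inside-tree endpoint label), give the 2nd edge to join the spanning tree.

Grow the tree from X using Prim:
Step 1: frontier [U X 2, P X 6, Q X 13, T X 14] → take U X (2); add U.
Step 2: frontier [Q U 17, P U 19, T U 19, P X 6, Q X 13, T X 14] → take P X (6); add P.
Step 3: frontier [P Q 4, P T 9, Q U 17, T U 19, Q X 13, T X 14] → take P Q (4); add Q.
Step 4: frontier [P T 9, Q T 19, T U 19, T X 14] → take P T (9); add T.
The 2nd edge added is P X.

P-X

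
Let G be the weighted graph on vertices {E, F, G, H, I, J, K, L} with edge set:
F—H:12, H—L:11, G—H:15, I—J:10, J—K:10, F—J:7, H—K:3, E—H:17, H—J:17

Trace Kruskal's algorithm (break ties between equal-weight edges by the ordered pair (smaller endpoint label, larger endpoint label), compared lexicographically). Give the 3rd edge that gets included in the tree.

Kruskal: consider edges lightest-first.
H—K (3): add — endpoints in different components.
F—J (7): add — endpoints in different components.
I—J (10): add — endpoints in different components.
J—K (10): add — endpoints in different components.
H—L (11): add — endpoints in different components.
F—H (12): skip — F and H already connected.
G—H (15): add — endpoints in different components.
E—H (17): add — endpoints in different components.
The 3rd edge added is I—J.

I-J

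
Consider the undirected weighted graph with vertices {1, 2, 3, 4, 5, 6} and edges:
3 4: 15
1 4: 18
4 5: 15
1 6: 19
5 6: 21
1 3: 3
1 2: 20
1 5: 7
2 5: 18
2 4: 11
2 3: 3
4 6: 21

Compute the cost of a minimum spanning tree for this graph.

43

Prim, starting at 1.
Step 1: cheapest edge leaving the tree is 1 3 (3); add 3.
Step 2: cheapest edge leaving the tree is 2 3 (3); add 2.
Step 3: cheapest edge leaving the tree is 1 5 (7); add 5.
Step 4: cheapest edge leaving the tree is 2 4 (11); add 4.
Step 5: cheapest edge leaving the tree is 1 6 (19); add 6.
MST edges: 1 3, 2 3, 1 5, 2 4, 1 6; total weight 3+3+7+11+19 = 43.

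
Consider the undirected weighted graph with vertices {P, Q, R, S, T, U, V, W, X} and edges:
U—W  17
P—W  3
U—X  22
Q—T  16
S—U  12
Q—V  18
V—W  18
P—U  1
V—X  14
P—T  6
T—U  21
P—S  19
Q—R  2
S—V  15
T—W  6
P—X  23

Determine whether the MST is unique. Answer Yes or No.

Kruskal's algorithm — process edges by increasing weight (ties by edge label):
P—U (1): add — endpoints in different components.
Q—R (2): add — endpoints in different components.
P—W (3): add — endpoints in different components.
P—T (6): add — endpoints in different components.
T—W (6): skip — T and W already connected.
S—U (12): add — endpoints in different components.
V—X (14): add — endpoints in different components.
S—V (15): add — endpoints in different components.
Q—T (16): add — endpoints in different components.
Non-tree edge T—W has weight 6, equal to the heaviest edge on its tree cycle — swapping gives another MST of the same weight. Not unique.

No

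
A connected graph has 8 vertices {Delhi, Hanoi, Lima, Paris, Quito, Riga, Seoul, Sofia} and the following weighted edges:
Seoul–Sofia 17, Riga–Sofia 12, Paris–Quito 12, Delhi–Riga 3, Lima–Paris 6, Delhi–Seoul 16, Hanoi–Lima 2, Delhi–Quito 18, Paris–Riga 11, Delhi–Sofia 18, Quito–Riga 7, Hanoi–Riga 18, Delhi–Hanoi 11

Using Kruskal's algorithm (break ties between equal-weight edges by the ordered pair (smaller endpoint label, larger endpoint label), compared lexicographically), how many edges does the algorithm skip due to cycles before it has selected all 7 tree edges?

2

Sort edges by weight, then run Kruskal:
Hanoi–Lima (2): add — endpoints in different components.
Delhi–Riga (3): add — endpoints in different components.
Lima–Paris (6): add — endpoints in different components.
Quito–Riga (7): add — endpoints in different components.
Delhi–Hanoi (11): add — endpoints in different components.
Paris–Riga (11): skip — Paris and Riga already connected.
Paris–Quito (12): skip — Paris and Quito already connected.
Riga–Sofia (12): add — endpoints in different components.
Delhi–Seoul (16): add — endpoints in different components.
Edges rejected before the tree was complete: 2.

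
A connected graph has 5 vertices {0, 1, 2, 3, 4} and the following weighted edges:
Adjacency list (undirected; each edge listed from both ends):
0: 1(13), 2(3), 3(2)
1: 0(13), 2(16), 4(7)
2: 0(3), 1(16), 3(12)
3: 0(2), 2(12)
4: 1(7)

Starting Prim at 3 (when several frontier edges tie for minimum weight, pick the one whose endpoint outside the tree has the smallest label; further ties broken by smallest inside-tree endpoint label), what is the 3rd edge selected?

0-1

Grow the tree from 3 using Prim:
Step 1: frontier [0-3 2, 2-3 12] → take 0-3 (2); add 0.
Step 2: frontier [0-2 3, 0-1 13, 2-3 12] → take 0-2 (3); add 2.
Step 3: frontier [0-1 13, 1-2 16] → take 0-1 (13); add 1.
Step 4: frontier [1-4 7] → take 1-4 (7); add 4.
The 3rd edge added is 0-1.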